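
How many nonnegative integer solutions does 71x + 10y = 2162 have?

3

gcd(71, 10):
  71 = 7*10 + 1
  10 = 10*1
so gcd(71, 10) = 1.
Back-substitute for Bézout coefficients:
  1 = 71 - 7*10
  ... = 71*(1) + 10*(-7)
Scale by 2162: one solution is (2162, -15134). Reduce x mod 10: (2, 202).
General: x = 2 + 10t, y = 202 - 71t.
x ≥ 0 ⇒ t ≥ 0; y ≥ 0 ⇒ t ≤ 2. So t ∈ [0, 2]: 3 solutions.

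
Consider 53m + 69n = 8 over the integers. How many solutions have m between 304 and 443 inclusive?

2

gcd(69, 53):
  69 = 1·53 + 16
  53 = 3·16 + 5
  16 = 3·5 + 1
  5 = 5·1
so gcd(69, 53) = 1.
Back-substitute for Bézout coefficients:
  1 = 16 - 3·5
  ... = 53·(-13) + 69·(10)
Scale by 8: particular solution (-104, 80); reduce m mod 69: (34, -26).
General solution: m = 34 + 69t, n = -26 - 53t for integer t.
304 ≤ 34 + 69t ≤ 443 gives t ∈ [4, 5], which is 2 values.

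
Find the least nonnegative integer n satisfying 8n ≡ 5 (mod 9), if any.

4

gcd(9, 8) = 1.
1 divides 5, so solutions exist.
By Bézout, 8×(-1) + 9×(1) = 1.
So 8×(-1) ≡ 1 (mod 9); multiply by 5: n ≡ -5 (mod 9).
Smallest nonnegative: n = -5 mod 9 = 4.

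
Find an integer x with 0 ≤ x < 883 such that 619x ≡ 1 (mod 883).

786

gcd(883, 619) = 1  (883 = 1·619 + 264, 619 = 2·264 + 91, 264 = 2·91 + 82, 91 = 1·82 + 9, 82 = 9·9 + 1, 9 = 9·1).
Back-substituting, 619·(-97) + 883·(68) = 1.
So 619·-97 ≡ 1 (mod 883), and -97 mod 883 = 786.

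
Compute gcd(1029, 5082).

21

gcd(5082, 1029) = 21  (5082 = 4*1029 + 966, 1029 = 1*966 + 63, 966 = 15*63 + 21, 63 = 3*21).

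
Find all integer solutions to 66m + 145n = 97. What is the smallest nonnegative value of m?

gcd(145, 66) = 1  (145 = 2×66 + 13, 66 = 5×13 + 1, 13 = 13×1).
1 divides 97, so solutions exist.
Back-substituting, 66×(11) + 145×(-5) = 1.
Scale by 97/1 = 97: (m₀, n₀) = (1067, -485).
General solution: m = 1067 + 145t, n = -485 - 66t for integer t.
m ≥ 0: smallest is 1067 mod 145 = 52 (at t = -7), with n = -23.

52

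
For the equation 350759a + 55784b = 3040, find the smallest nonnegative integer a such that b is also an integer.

504

gcd(350759, 55784) = 19.
19 divides 3040, so solutions exist.
By Bézout, 350759×(205) + 55784×(-1289) = 19.
Scale by 3040/19 = 160: (a₀, b₀) = (32800, -206240).
General solution: a = 32800 + 2936t, b = -206240 - 18461t for integer t.
a ≥ 0: smallest is 32800 mod 2936 = 504 (at t = -11), with b = -3169.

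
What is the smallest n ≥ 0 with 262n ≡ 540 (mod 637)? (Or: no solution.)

gcd(637, 262) = 1.
1 divides 540, so solutions exist.
By Bézout, 262×(124) + 637×(-51) = 1.
So 262×(124) ≡ 1 (mod 637); multiply by 540: n ≡ 66960 (mod 637).
Smallest nonnegative: n = 66960 mod 637 = 75.

75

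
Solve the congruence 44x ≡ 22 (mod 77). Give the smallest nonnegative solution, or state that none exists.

gcd(77, 44) = 11.
11 divides 22, so solutions exist.
By Bézout, 44×(2) + 77×(-1) = 11.
So 44×(2) ≡ 11 (mod 77); multiply by 2: x ≡ 4 (mod 7).
Smallest nonnegative: x = 4 mod 7 = 4.

4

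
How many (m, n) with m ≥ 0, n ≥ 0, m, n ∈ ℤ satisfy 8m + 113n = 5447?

6

gcd(113, 8) = 1.
By Bézout, 8·(-14) + 113·(1) = 1.
One solution: (17, 47).
General: m = 17 + 113t, n = 47 - 8t.
m ≥ 0 ⇒ t ≥ 0; n ≥ 0 ⇒ t ≤ 5. So t ∈ [0, 5]: 6 solutions.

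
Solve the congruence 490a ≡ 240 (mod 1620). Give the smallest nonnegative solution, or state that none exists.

gcd(1620, 490) = 10  (1620 = 3·490 + 150, 490 = 3·150 + 40, 150 = 3·40 + 30, 40 = 1·30 + 10, 30 = 3·10).
10 divides 240, so solutions exist.
Back-substituting, 490·(43) + 1620·(-13) = 10.
So 490·(43) ≡ 10 (mod 1620); multiply by 24: a ≡ 1032 (mod 162).
Smallest nonnegative: a = 1032 mod 162 = 60.

60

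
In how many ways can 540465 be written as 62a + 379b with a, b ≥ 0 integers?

23

gcd(379, 62) = 1.
By Bézout, 62×(-55) + 379×(9) = 1.
One solution: (153, 1401).
General: a = 153 + 379t, b = 1401 - 62t.
a ≥ 0 ⇒ t ≥ 0; b ≥ 0 ⇒ t ≤ 22. So t ∈ [0, 22]: 23 solutions.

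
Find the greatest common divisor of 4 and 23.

gcd(23, 4):
  23 = 5*4 + 3
  4 = 1*3 + 1
  3 = 3*1
so gcd(23, 4) = 1.

1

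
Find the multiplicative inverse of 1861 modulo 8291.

7596

gcd(8291, 1861):
  8291 = 4·1861 + 847
  1861 = 2·847 + 167
  847 = 5·167 + 12
  167 = 13·12 + 11
  12 = 1·11 + 1
  11 = 11·1
so gcd(8291, 1861) = 1.
Back-substitute for Bézout coefficients:
  1 = 12 - 1·11
  ... = 1861·(-695) + 8291·(156)
So 1861·-695 ≡ 1 (mod 8291), and -695 mod 8291 = 7596.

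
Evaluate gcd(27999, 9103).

gcd(27999, 9103):
  27999 = 3*9103 + 690
  9103 = 13*690 + 133
  690 = 5*133 + 25
  133 = 5*25 + 8
  25 = 3*8 + 1
  8 = 8*1
so gcd(27999, 9103) = 1.

1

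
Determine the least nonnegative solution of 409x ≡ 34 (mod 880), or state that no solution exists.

gcd(880, 409) = 1.
1 divides 34, so solutions exist.
By Bézout, 409×(-71) + 880×(33) = 1.
So 409×(-71) ≡ 1 (mod 880); multiply by 34: x ≡ -2414 (mod 880).
Smallest nonnegative: x = -2414 mod 880 = 226.

226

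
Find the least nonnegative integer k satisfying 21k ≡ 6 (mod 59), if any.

34

gcd(59, 21) = 1  (59 = 2*21 + 17, 21 = 1*17 + 4, 17 = 4*4 + 1, 4 = 4*1).
1 divides 6, so solutions exist.
Back-substituting, 21*(-14) + 59*(5) = 1.
So 21*(-14) ≡ 1 (mod 59); multiply by 6: k ≡ -84 (mod 59).
Smallest nonnegative: k = -84 mod 59 = 34.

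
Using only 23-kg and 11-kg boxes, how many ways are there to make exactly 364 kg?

2

Need nonnegative integers with 23j + 11k = 364.
gcd(23, 11) = 1, and 23·(1) + 11·(-2) = 1.
So (j₀, k₀) = (364, -728); general j = 364 + 11t, k = -728 - 23t.
j ≥ 0 ⇒ t ≥ -33; k ≥ 0 ⇒ t ≤ -32. That's 2 values of t.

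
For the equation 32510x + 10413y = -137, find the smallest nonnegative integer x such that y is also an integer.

gcd(32510, 10413):
  32510 = 3*10413 + 1271
  10413 = 8*1271 + 245
  1271 = 5*245 + 46
  245 = 5*46 + 15
  46 = 3*15 + 1
  15 = 15*1
so gcd(32510, 10413) = 1.
1 divides -137, so solutions exist.
Back-substitute for Bézout coefficients:
  1 = 46 - 3*15
  ... = 32510*(680) + 10413*(-2123)
Scale by -137/1 = -137: (x₀, y₀) = (-93160, 290851).
General solution: x = -93160 + 10413t, y = 290851 - 32510t for integer t.
x ≥ 0: smallest is -93160 mod 10413 = 557 (at t = 9), with y = -1739.

557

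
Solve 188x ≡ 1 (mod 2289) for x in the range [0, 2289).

gcd(2289, 188):
  2289 = 12×188 + 33
  188 = 5×33 + 23
  33 = 1×23 + 10
  23 = 2×10 + 3
  10 = 3×3 + 1
  3 = 3×1
so gcd(2289, 188) = 1.
Back-substitute for Bézout coefficients:
  1 = 10 - 3×3
  ... = 188×(-694) + 2289×(57)
So 188×-694 ≡ 1 (mod 2289), and -694 mod 2289 = 1595.

1595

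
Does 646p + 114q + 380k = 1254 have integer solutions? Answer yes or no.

yes

gcd(646, 114) = 38  (646 = 5*114 + 76, 114 = 1*76 + 38, 76 = 2*38).
gcd(38, 380) = 38.
38 divides 1254, so integer solutions exist.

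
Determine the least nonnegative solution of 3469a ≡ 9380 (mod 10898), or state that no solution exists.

gcd(10898, 3469) = 1.
1 divides 9380, so solutions exist.
By Bézout, 3469·(-1021) + 10898·(325) = 1.
So 3469·(-1021) ≡ 1 (mod 10898); multiply by 9380: a ≡ -9576980 (mod 10898).
Smallest nonnegative: a = -9576980 mod 10898 = 2362.

2362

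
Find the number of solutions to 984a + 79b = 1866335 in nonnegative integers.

24

gcd(984, 79):
  984 = 12·79 + 36
  79 = 2·36 + 7
  36 = 5·7 + 1
  7 = 7·1
so gcd(984, 79) = 1.
Back-substitute for Bézout coefficients:
  1 = 36 - 5·7
  ... = 984·(11) + 79·(-137)
Scale by 1866335: one solution is (20529685, -255687895). Reduce a mod 79: (34, 23201).
General: a = 34 + 79t, b = 23201 - 984t.
a ≥ 0 ⇒ t ≥ 0; b ≥ 0 ⇒ t ≤ 23. So t ∈ [0, 23]: 24 solutions.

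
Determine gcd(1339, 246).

gcd(1339, 246) = 1  (1339 = 5×246 + 109, 246 = 2×109 + 28, 109 = 3×28 + 25, 28 = 1×25 + 3, 25 = 8×3 + 1, 3 = 3×1).

1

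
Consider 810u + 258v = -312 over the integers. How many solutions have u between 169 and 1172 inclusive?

gcd(810, 258):
  810 = 3·258 + 36
  258 = 7·36 + 6
  36 = 6·6
so gcd(810, 258) = 6.
Back-substitute for Bézout coefficients:
  6 = 258 - 7·36
  ... = 810·(-7) + 258·(22)
Scale by -52: particular solution (364, -1144); reduce u mod 43: (20, -64).
General solution: u = 20 + 43t, v = -64 - 135t for integer t.
169 ≤ 20 + 43t ≤ 1172 gives t ∈ [4, 26], which is 23 values.

23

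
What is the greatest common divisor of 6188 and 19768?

28

gcd(19768, 6188):
  19768 = 3·6188 + 1204
  6188 = 5·1204 + 168
  1204 = 7·168 + 28
  168 = 6·28
so gcd(19768, 6188) = 28.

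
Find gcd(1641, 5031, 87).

3

gcd(5031, 1641) = 3  (5031 = 3·1641 + 108, 1641 = 15·108 + 21, 108 = 5·21 + 3, 21 = 7·3).
gcd(3, 87) = 3.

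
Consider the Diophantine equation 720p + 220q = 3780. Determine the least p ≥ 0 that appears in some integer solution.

8

gcd(720, 220):
  720 = 3*220 + 60
  220 = 3*60 + 40
  60 = 1*40 + 20
  40 = 2*20
so gcd(720, 220) = 20.
20 divides 3780, so solutions exist.
Back-substitute for Bézout coefficients:
  20 = 60 - 1*40
  ... = 720*(4) + 220*(-13)
Scale by 3780/20 = 189: (p₀, q₀) = (756, -2457).
General solution: p = 756 + 11t, q = -2457 - 36t for integer t.
p ≥ 0: smallest is 756 mod 11 = 8 (at t = -68), with q = -9.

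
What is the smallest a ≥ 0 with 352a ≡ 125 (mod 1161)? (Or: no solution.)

881

gcd(1161, 352) = 1  (1161 = 3·352 + 105, 352 = 3·105 + 37, 105 = 2·37 + 31, 37 = 1·31 + 6, 31 = 5·6 + 1, 6 = 6·1).
1 divides 125, so solutions exist.
Back-substituting, 352·(-188) + 1161·(57) = 1.
So 352·(-188) ≡ 1 (mod 1161); multiply by 125: a ≡ -23500 (mod 1161).
Smallest nonnegative: a = -23500 mod 1161 = 881.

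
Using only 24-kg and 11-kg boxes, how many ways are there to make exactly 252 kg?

1

Need nonnegative integers with 24j + 11k = 252.
gcd(24, 11) = 1, and 24·(-5) + 11·(11) = 1.
So (j₀, k₀) = (-1260, 2772); general j = -1260 + 11t, k = 2772 - 24t.
j ≥ 0 ⇒ t ≥ 115; k ≥ 0 ⇒ t ≤ 115. That's 1 value of t.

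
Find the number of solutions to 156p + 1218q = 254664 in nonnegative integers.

8

gcd(1218, 156) = 6.
By Bézout, 156×(-39) + 1218×(5) = 6.
One solution: (149, 190).
General: p = 149 + 203t, q = 190 - 26t.
p ≥ 0 ⇒ t ≥ 0; q ≥ 0 ⇒ t ≤ 7. So t ∈ [0, 7]: 8 solutions.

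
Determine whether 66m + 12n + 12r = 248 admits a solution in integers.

gcd(66, 12) = 6  (66 = 5*12 + 6, 12 = 2*6).
gcd(6, 12) = 6.
6 does not divide 248 (remainder 2), so no integer solutions.

no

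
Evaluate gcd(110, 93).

1

gcd(110, 93):
  110 = 1*93 + 17
  93 = 5*17 + 8
  17 = 2*8 + 1
  8 = 8*1
so gcd(110, 93) = 1.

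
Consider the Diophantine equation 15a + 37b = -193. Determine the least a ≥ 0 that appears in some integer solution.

34

gcd(37, 15) = 1  (37 = 2·15 + 7, 15 = 2·7 + 1, 7 = 7·1).
1 divides -193, so solutions exist.
Back-substituting, 15·(5) + 37·(-2) = 1.
Scale by -193/1 = -193: (a₀, b₀) = (-965, 386).
General solution: a = -965 + 37t, b = 386 - 15t for integer t.
a ≥ 0: smallest is -965 mod 37 = 34 (at t = 27), with b = -19.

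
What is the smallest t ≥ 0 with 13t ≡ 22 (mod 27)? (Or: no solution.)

gcd(27, 13):
  27 = 2×13 + 1
  13 = 13×1
so gcd(27, 13) = 1.
1 divides 22, so solutions exist.
Back-substitute for Bézout coefficients:
  1 = 27 - 2×13
  ... = 13×(-2) + 27×(1)
So 13×(-2) ≡ 1 (mod 27); multiply by 22: t ≡ -44 (mod 27).
Smallest nonnegative: t = -44 mod 27 = 10.

10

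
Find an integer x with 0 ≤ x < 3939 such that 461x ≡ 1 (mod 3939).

3170

gcd(3939, 461) = 1  (3939 = 8×461 + 251, 461 = 1×251 + 210, 251 = 1×210 + 41, 210 = 5×41 + 5, 41 = 8×5 + 1, 5 = 5×1).
Back-substituting, 461×(-769) + 3939×(90) = 1.
So 461×-769 ≡ 1 (mod 3939), and -769 mod 3939 = 3170.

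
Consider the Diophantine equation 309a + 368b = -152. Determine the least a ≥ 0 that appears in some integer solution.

gcd(368, 309) = 1.
1 divides -152, so solutions exist.
By Bézout, 309*(-131) + 368*(110) = 1.
Scale by -152/1 = -152: (a₀, b₀) = (19912, -16720).
General solution: a = 19912 + 368t, b = -16720 - 309t for integer t.
a ≥ 0: smallest is 19912 mod 368 = 40 (at t = -54), with b = -34.

40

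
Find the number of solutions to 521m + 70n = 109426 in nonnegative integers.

gcd(521, 70):
  521 = 7×70 + 31
  70 = 2×31 + 8
  31 = 3×8 + 7
  8 = 1×7 + 1
  7 = 7×1
so gcd(521, 70) = 1.
Back-substitute for Bézout coefficients:
  1 = 8 - 1×7
  ... = 521×(-9) + 70×(67)
Scale by 109426: one solution is (-984834, 7331542). Reduce m mod 70: (66, 1072).
General: m = 66 + 70t, n = 1072 - 521t.
m ≥ 0 ⇒ t ≥ 0; n ≥ 0 ⇒ t ≤ 2. So t ∈ [0, 2]: 3 solutions.

3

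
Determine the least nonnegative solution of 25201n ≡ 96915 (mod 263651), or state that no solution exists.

161944

gcd(263651, 25201):
  263651 = 10×25201 + 11641
  25201 = 2×11641 + 1919
  11641 = 6×1919 + 127
  1919 = 15×127 + 14
  127 = 9×14 + 1
  14 = 14×1
so gcd(263651, 25201) = 1.
1 divides 96915, so solutions exist.
Back-substitute for Bézout coefficients:
  1 = 127 - 9×14
  ... = 25201×(-18685) + 263651×(1786)
So 25201×(-18685) ≡ 1 (mod 263651); multiply by 96915: n ≡ -1810856775 (mod 263651).
Smallest nonnegative: n = -1810856775 mod 263651 = 161944.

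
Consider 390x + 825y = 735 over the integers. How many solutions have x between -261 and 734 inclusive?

gcd(825, 390) = 15  (825 = 2×390 + 45, 390 = 8×45 + 30, 45 = 1×30 + 15, 30 = 2×15).
Back-substituting, 390×(-19) + 825×(9) = 15.
Scale by 49: particular solution (-931, 441); reduce x mod 55: (4, -1).
General solution: x = 4 + 55t, y = -1 - 26t for integer t.
-261 ≤ 4 + 55t ≤ 734 gives t ∈ [-4, 13], which is 18 values.

18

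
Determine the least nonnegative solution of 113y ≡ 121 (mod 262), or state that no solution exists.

gcd(262, 113) = 1  (262 = 2×113 + 36, 113 = 3×36 + 5, 36 = 7×5 + 1, 5 = 5×1).
1 divides 121, so solutions exist.
Back-substituting, 113×(-51) + 262×(22) = 1.
So 113×(-51) ≡ 1 (mod 262); multiply by 121: y ≡ -6171 (mod 262).
Smallest nonnegative: y = -6171 mod 262 = 117.

117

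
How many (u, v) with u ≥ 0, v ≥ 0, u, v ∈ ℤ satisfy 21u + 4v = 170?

gcd(21, 4):
  21 = 5·4 + 1
  4 = 4·1
so gcd(21, 4) = 1.
Back-substitute for Bézout coefficients:
  1 = 21 - 5·4
  ... = 21·(1) + 4·(-5)
Scale by 170: one solution is (170, -850). Reduce u mod 4: (2, 32).
General: u = 2 + 4t, v = 32 - 21t.
u ≥ 0 ⇒ t ≥ 0; v ≥ 0 ⇒ t ≤ 1. So t ∈ [0, 1]: 2 solutions.

2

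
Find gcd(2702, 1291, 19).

1

gcd(2702, 1291) = 1.
gcd(1, 19) = 1.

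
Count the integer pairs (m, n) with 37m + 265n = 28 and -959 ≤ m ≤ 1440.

gcd(265, 37) = 1.
By Bézout, 37·(43) + 265·(-6) = 1.
Particular solution: (144, -20).
General solution: m = 144 + 265t, n = -20 - 37t for integer t.
-959 ≤ 144 + 265t ≤ 1440 gives t ∈ [-4, 4], which is 9 values.

9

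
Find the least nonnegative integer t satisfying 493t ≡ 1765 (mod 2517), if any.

1234

gcd(2517, 493) = 1  (2517 = 5·493 + 52, 493 = 9·52 + 25, 52 = 2·25 + 2, 25 = 12·2 + 1, 2 = 2·1).
1 divides 1765, so solutions exist.
Back-substituting, 493·(1210) + 2517·(-237) = 1.
So 493·(1210) ≡ 1 (mod 2517); multiply by 1765: t ≡ 2135650 (mod 2517).
Smallest nonnegative: t = 2135650 mod 2517 = 1234.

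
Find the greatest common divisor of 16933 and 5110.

gcd(16933, 5110) = 7  (16933 = 3×5110 + 1603, 5110 = 3×1603 + 301, 1603 = 5×301 + 98, 301 = 3×98 + 7, 98 = 14×7).

7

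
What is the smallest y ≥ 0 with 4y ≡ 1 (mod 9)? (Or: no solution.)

gcd(9, 4) = 1  (9 = 2*4 + 1, 4 = 4*1).
1 divides 1, so solutions exist.
Back-substituting, 4*(-2) + 9*(1) = 1.
So 4*(-2) ≡ 1 (mod 9); multiply by 1: y ≡ -2 (mod 9).
Smallest nonnegative: y = -2 mod 9 = 7.

7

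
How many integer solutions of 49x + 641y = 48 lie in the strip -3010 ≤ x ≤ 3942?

gcd(641, 49) = 1  (641 = 13*49 + 4, 49 = 12*4 + 1, 4 = 4*1).
Back-substituting, 49*(157) + 641*(-12) = 1.
Scale by 48: particular solution (7536, -576); reduce x mod 641: (485, -37).
General solution: x = 485 + 641t, y = -37 - 49t for integer t.
-3010 ≤ 485 + 641t ≤ 3942 gives t ∈ [-5, 5], which is 11 values.

11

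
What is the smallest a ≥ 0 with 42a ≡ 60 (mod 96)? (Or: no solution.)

gcd(96, 42) = 6.
6 divides 60, so solutions exist.
By Bézout, 42·(7) + 96·(-3) = 6.
So 42·(7) ≡ 6 (mod 96); multiply by 10: a ≡ 70 (mod 16).
Smallest nonnegative: a = 70 mod 16 = 6.

6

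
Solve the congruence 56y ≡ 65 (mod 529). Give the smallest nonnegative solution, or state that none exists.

294

gcd(529, 56) = 1  (529 = 9·56 + 25, 56 = 2·25 + 6, 25 = 4·6 + 1, 6 = 6·1).
1 divides 65, so solutions exist.
Back-substituting, 56·(-85) + 529·(9) = 1.
So 56·(-85) ≡ 1 (mod 529); multiply by 65: y ≡ -5525 (mod 529).
Smallest nonnegative: y = -5525 mod 529 = 294.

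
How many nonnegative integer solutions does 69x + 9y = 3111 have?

gcd(69, 9) = 3  (69 = 7·9 + 6, 9 = 1·6 + 3, 6 = 2·3).
Back-substituting, 69·(-1) + 9·(8) = 3.
Scale by 1037: one solution is (-1037, 8296). Reduce x mod 3: (1, 338).
General: x = 1 + 3t, y = 338 - 23t.
x ≥ 0 ⇒ t ≥ 0; y ≥ 0 ⇒ t ≤ 14. So t ∈ [0, 14]: 15 solutions.

15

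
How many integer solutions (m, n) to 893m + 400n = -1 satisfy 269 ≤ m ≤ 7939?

19

gcd(893, 400):
  893 = 2*400 + 93
  400 = 4*93 + 28
  93 = 3*28 + 9
  28 = 3*9 + 1
  9 = 9*1
so gcd(893, 400) = 1.
Back-substitute for Bézout coefficients:
  1 = 28 - 3*9
  ... = 893*(-43) + 400*(96)
Scale by -1: particular solution (43, -96); reduce m mod 400: (43, -96).
General solution: m = 43 + 400t, n = -96 - 893t for integer t.
269 ≤ 43 + 400t ≤ 7939 gives t ∈ [1, 19], which is 19 values.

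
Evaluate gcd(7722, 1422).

18

gcd(7722, 1422):
  7722 = 5×1422 + 612
  1422 = 2×612 + 198
  612 = 3×198 + 18
  198 = 11×18
so gcd(7722, 1422) = 18.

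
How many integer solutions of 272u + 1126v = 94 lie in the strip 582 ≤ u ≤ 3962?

6

gcd(1126, 272) = 2  (1126 = 4×272 + 38, 272 = 7×38 + 6, 38 = 6×6 + 2, 6 = 3×2).
Back-substituting, 272×(-178) + 1126×(43) = 2.
Scale by 47: particular solution (-8366, 2021); reduce u mod 563: (79, -19).
General solution: u = 79 + 563t, v = -19 - 136t for integer t.
582 ≤ 79 + 563t ≤ 3962 gives t ∈ [1, 6], which is 6 values.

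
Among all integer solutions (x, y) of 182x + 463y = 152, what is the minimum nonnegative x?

184

gcd(463, 182) = 1  (463 = 2×182 + 99, 182 = 1×99 + 83, 99 = 1×83 + 16, 83 = 5×16 + 3, 16 = 5×3 + 1, 3 = 3×1).
1 divides 152, so solutions exist.
Back-substituting, 182×(-145) + 463×(57) = 1.
Scale by 152/1 = 152: (x₀, y₀) = (-22040, 8664).
General solution: x = -22040 + 463t, y = 8664 - 182t for integer t.
x ≥ 0: smallest is -22040 mod 463 = 184 (at t = 48), with y = -72.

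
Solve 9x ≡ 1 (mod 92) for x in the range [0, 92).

41

gcd(92, 9) = 1.
By Bézout, 9×(41) + 92×(-4) = 1.
So 9×41 ≡ 1 (mod 92), and 41 mod 92 = 41.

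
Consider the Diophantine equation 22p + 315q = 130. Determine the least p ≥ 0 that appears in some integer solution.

gcd(315, 22) = 1.
1 divides 130, so solutions exist.
By Bézout, 22*(43) + 315*(-3) = 1.
Scale by 130/1 = 130: (p₀, q₀) = (5590, -390).
General solution: p = 5590 + 315t, q = -390 - 22t for integer t.
p ≥ 0: smallest is 5590 mod 315 = 235 (at t = -17), with q = -16.

235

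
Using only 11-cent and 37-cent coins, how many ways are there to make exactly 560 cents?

1

Need nonnegative integers with 11j + 37k = 560.
gcd(11, 37) = 1, and 11·(-10) + 37·(3) = 1.
So (j₀, k₀) = (-5600, 1680); general j = -5600 + 37t, k = 1680 - 11t.
j ≥ 0 ⇒ t ≥ 152; k ≥ 0 ⇒ t ≤ 152. That's 1 value of t.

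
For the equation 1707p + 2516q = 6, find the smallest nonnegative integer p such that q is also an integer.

1866

gcd(2516, 1707):
  2516 = 1×1707 + 809
  1707 = 2×809 + 89
  809 = 9×89 + 8
  89 = 11×8 + 1
  8 = 8×1
so gcd(2516, 1707) = 1.
1 divides 6, so solutions exist.
Back-substitute for Bézout coefficients:
  1 = 89 - 11×8
  ... = 1707×(311) + 2516×(-211)
Scale by 6/1 = 6: (p₀, q₀) = (1866, -1266).
General solution: p = 1866 + 2516t, q = -1266 - 1707t for integer t.
p ≥ 0: smallest is 1866 mod 2516 = 1866 (at t = 0), with q = -1266.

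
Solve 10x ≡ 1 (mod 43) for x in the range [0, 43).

13

gcd(43, 10) = 1  (43 = 4×10 + 3, 10 = 3×3 + 1, 3 = 3×1).
Back-substituting, 10×(13) + 43×(-3) = 1.
So 10×13 ≡ 1 (mod 43), and 13 mod 43 = 13.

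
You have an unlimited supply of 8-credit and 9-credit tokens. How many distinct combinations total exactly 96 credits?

2

Need nonnegative integers with 8j + 9k = 96.
gcd(8, 9) = 1, and 8·(-1) + 9·(1) = 1.
So (j₀, k₀) = (-96, 96); general j = -96 + 9t, k = 96 - 8t.
j ≥ 0 ⇒ t ≥ 11; k ≥ 0 ⇒ t ≤ 12. That's 2 values of t.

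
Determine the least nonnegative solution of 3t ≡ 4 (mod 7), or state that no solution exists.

6

gcd(7, 3) = 1  (7 = 2×3 + 1, 3 = 3×1).
1 divides 4, so solutions exist.
Back-substituting, 3×(-2) + 7×(1) = 1.
So 3×(-2) ≡ 1 (mod 7); multiply by 4: t ≡ -8 (mod 7).
Smallest nonnegative: t = -8 mod 7 = 6.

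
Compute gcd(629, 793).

gcd(793, 629):
  793 = 1*629 + 164
  629 = 3*164 + 137
  164 = 1*137 + 27
  137 = 5*27 + 2
  27 = 13*2 + 1
  2 = 2*1
so gcd(793, 629) = 1.

1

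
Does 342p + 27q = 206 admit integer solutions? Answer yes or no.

no

gcd(342, 27) = 9.
9 does not divide 206 (remainder 8), so no integer solutions.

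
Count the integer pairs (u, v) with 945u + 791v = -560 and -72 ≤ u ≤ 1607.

gcd(945, 791):
  945 = 1·791 + 154
  791 = 5·154 + 21
  154 = 7·21 + 7
  21 = 3·7
so gcd(945, 791) = 7.
Back-substitute for Bézout coefficients:
  7 = 154 - 7·21
  ... = 945·(36) + 791·(-43)
Scale by -80: particular solution (-2880, 3440); reduce u mod 113: (58, -70).
General solution: u = 58 + 113t, v = -70 - 135t for integer t.
-72 ≤ 58 + 113t ≤ 1607 gives t ∈ [-1, 13], which is 15 values.

15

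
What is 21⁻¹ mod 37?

30

gcd(37, 21):
  37 = 1*21 + 16
  21 = 1*16 + 5
  16 = 3*5 + 1
  5 = 5*1
so gcd(37, 21) = 1.
Back-substitute for Bézout coefficients:
  1 = 16 - 3*5
  ... = 21*(-7) + 37*(4)
So 21*-7 ≡ 1 (mod 37), and -7 mod 37 = 30.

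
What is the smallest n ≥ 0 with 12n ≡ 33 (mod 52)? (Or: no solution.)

gcd(52, 12) = 4  (52 = 4·12 + 4, 12 = 3·4).
4 does not divide 33, so the congruence has no solution.

no solution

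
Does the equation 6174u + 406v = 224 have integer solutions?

gcd(6174, 406) = 14  (6174 = 15*406 + 84, 406 = 4*84 + 70, 84 = 1*70 + 14, 70 = 5*14).
14 divides 224, so integer solutions exist.

yes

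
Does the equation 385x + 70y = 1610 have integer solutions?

gcd(385, 70) = 35.
35 divides 1610, so integer solutions exist.

yes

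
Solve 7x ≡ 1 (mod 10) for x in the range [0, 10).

gcd(10, 7) = 1.
By Bézout, 7·(3) + 10·(-2) = 1.
So 7·3 ≡ 1 (mod 10), and 3 mod 10 = 3.

3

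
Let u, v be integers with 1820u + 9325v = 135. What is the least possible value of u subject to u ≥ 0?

gcd(9325, 1820) = 5  (9325 = 5·1820 + 225, 1820 = 8·225 + 20, 225 = 11·20 + 5, 20 = 4·5).
5 divides 135, so solutions exist.
Back-substituting, 1820·(-456) + 9325·(89) = 5.
Scale by 135/5 = 27: (u₀, v₀) = (-12312, 2403).
General solution: u = -12312 + 1865t, v = 2403 - 364t for integer t.
u ≥ 0: smallest is -12312 mod 1865 = 743 (at t = 7), with v = -145.

743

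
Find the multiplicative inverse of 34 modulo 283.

25

gcd(283, 34) = 1.
By Bézout, 34*(25) + 283*(-3) = 1.
So 34*25 ≡ 1 (mod 283), and 25 mod 283 = 25.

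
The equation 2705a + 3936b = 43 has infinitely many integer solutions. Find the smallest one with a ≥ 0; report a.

gcd(3936, 2705) = 1  (3936 = 1×2705 + 1231, 2705 = 2×1231 + 243, 1231 = 5×243 + 16, 243 = 15×16 + 3, 16 = 5×3 + 1, 3 = 3×1).
1 divides 43, so solutions exist.
Back-substituting, 2705×(-1231) + 3936×(846) = 1.
Scale by 43/1 = 43: (a₀, b₀) = (-52933, 36378).
General solution: a = -52933 + 3936t, b = 36378 - 2705t for integer t.
a ≥ 0: smallest is -52933 mod 3936 = 2171 (at t = 14), with b = -1492.

2171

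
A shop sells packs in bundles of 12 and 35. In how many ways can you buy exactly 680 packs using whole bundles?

2

Need nonnegative integers with 12j + 35k = 680.
gcd(12, 35) = 1, and 12·(3) + 35·(-1) = 1.
So (j₀, k₀) = (2040, -680); general j = 2040 + 35t, k = -680 - 12t.
j ≥ 0 ⇒ t ≥ -58; k ≥ 0 ⇒ t ≤ -57. That's 2 values of t.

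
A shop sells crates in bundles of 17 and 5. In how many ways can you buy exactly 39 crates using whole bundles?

1

Need nonnegative integers with 17j + 5k = 39.
gcd(17, 5) = 1, and 17·(-2) + 5·(7) = 1.
So (j₀, k₀) = (-78, 273); general j = -78 + 5t, k = 273 - 17t.
j ≥ 0 ⇒ t ≥ 16; k ≥ 0 ⇒ t ≤ 16. That's 1 value of t.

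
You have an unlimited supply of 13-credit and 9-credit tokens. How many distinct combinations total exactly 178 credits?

2

Need nonnegative integers with 13j + 9k = 178.
gcd(13, 9) = 1, and 13·(-2) + 9·(3) = 1.
So (j₀, k₀) = (-356, 534); general j = -356 + 9t, k = 534 - 13t.
j ≥ 0 ⇒ t ≥ 40; k ≥ 0 ⇒ t ≤ 41. That's 2 values of t.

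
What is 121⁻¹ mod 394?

127

gcd(394, 121) = 1.
By Bézout, 121·(127) + 394·(-39) = 1.
So 121·127 ≡ 1 (mod 394), and 127 mod 394 = 127.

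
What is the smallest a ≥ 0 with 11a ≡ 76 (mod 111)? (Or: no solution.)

gcd(111, 11):
  111 = 10*11 + 1
  11 = 11*1
so gcd(111, 11) = 1.
1 divides 76, so solutions exist.
Back-substitute for Bézout coefficients:
  1 = 111 - 10*11
  ... = 11*(-10) + 111*(1)
So 11*(-10) ≡ 1 (mod 111); multiply by 76: a ≡ -760 (mod 111).
Smallest nonnegative: a = -760 mod 111 = 17.

17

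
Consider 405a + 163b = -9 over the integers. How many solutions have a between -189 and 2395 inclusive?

gcd(405, 163) = 1  (405 = 2·163 + 79, 163 = 2·79 + 5, 79 = 15·5 + 4, 5 = 1·4 + 1, 4 = 4·1).
Back-substituting, 405·(-33) + 163·(82) = 1.
Scale by -9: particular solution (297, -738); reduce a mod 163: (134, -333).
General solution: a = 134 + 163t, b = -333 - 405t for integer t.
-189 ≤ 134 + 163t ≤ 2395 gives t ∈ [-1, 13], which is 15 values.

15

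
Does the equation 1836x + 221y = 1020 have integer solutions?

yes

gcd(1836, 221) = 17  (1836 = 8×221 + 68, 221 = 3×68 + 17, 68 = 4×17).
17 divides 1020, so integer solutions exist.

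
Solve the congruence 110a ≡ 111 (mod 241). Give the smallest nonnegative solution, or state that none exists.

196

gcd(241, 110) = 1  (241 = 2*110 + 21, 110 = 5*21 + 5, 21 = 4*5 + 1, 5 = 5*1).
1 divides 111, so solutions exist.
Back-substituting, 110*(-46) + 241*(21) = 1.
So 110*(-46) ≡ 1 (mod 241); multiply by 111: a ≡ -5106 (mod 241).
Smallest nonnegative: a = -5106 mod 241 = 196.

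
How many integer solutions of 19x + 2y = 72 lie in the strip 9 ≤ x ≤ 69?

30

gcd(19, 2):
  19 = 9×2 + 1
  2 = 2×1
so gcd(19, 2) = 1.
Back-substitute for Bézout coefficients:
  1 = 19 - 9×2
  ... = 19×(1) + 2×(-9)
Scale by 72: particular solution (72, -648); reduce x mod 2: (0, 36).
General solution: x = 0 + 2t, y = 36 - 19t for integer t.
9 ≤ 0 + 2t ≤ 69 gives t ∈ [5, 34], which is 30 values.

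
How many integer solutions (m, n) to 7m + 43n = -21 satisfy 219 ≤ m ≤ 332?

gcd(43, 7):
  43 = 6*7 + 1
  7 = 7*1
so gcd(43, 7) = 1.
Back-substitute for Bézout coefficients:
  1 = 43 - 6*7
  ... = 7*(-6) + 43*(1)
Scale by -21: particular solution (126, -21); reduce m mod 43: (40, -7).
General solution: m = 40 + 43t, n = -7 - 7t for integer t.
219 ≤ 40 + 43t ≤ 332 gives t ∈ [5, 6], which is 2 values.

2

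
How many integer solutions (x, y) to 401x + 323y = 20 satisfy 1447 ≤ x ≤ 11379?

gcd(401, 323) = 1  (401 = 1·323 + 78, 323 = 4·78 + 11, 78 = 7·11 + 1, 11 = 11·1).
Back-substituting, 401·(29) + 323·(-36) = 1.
Scale by 20: particular solution (580, -720); reduce x mod 323: (257, -319).
General solution: x = 257 + 323t, y = -319 - 401t for integer t.
1447 ≤ 257 + 323t ≤ 11379 gives t ∈ [4, 34], which is 31 values.

31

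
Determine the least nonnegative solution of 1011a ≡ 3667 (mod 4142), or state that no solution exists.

gcd(4142, 1011) = 1.
1 divides 3667, so solutions exist.
By Bézout, 1011·(803) + 4142·(-196) = 1.
So 1011·(803) ≡ 1 (mod 4142); multiply by 3667: a ≡ 2944601 (mod 4142).
Smallest nonnegative: a = 2944601 mod 4142 = 3781.

3781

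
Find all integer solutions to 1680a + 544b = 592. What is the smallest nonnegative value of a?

1

gcd(1680, 544) = 16  (1680 = 3×544 + 48, 544 = 11×48 + 16, 48 = 3×16).
16 divides 592, so solutions exist.
Back-substituting, 1680×(-11) + 544×(34) = 16.
Scale by 592/16 = 37: (a₀, b₀) = (-407, 1258).
General solution: a = -407 + 34t, b = 1258 - 105t for integer t.
a ≥ 0: smallest is -407 mod 34 = 1 (at t = 12), with b = -2.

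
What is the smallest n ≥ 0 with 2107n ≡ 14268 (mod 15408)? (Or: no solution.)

4548

gcd(15408, 2107):
  15408 = 7×2107 + 659
  2107 = 3×659 + 130
  659 = 5×130 + 9
  130 = 14×9 + 4
  9 = 2×4 + 1
  4 = 4×1
so gcd(15408, 2107) = 1.
1 divides 14268, so solutions exist.
Back-substitute for Bézout coefficients:
  1 = 9 - 2×4
  ... = 2107×(-3437) + 15408×(470)
So 2107×(-3437) ≡ 1 (mod 15408); multiply by 14268: n ≡ -49039116 (mod 15408).
Smallest nonnegative: n = -49039116 mod 15408 = 4548.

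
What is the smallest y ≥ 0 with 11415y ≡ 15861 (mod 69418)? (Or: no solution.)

gcd(69418, 11415) = 1  (69418 = 6×11415 + 928, 11415 = 12×928 + 279, 928 = 3×279 + 91, 279 = 3×91 + 6, 91 = 15×6 + 1, 6 = 6×1).
1 divides 15861, so solutions exist.
Back-substituting, 11415×(-11445) + 69418×(1882) = 1.
So 11415×(-11445) ≡ 1 (mod 69418); multiply by 15861: y ≡ -181529145 (mod 69418).
Smallest nonnegative: y = -181529145 mod 69418 = 68343.

68343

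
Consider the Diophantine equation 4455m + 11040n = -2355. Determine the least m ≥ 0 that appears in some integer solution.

619

gcd(11040, 4455) = 15  (11040 = 2·4455 + 2130, 4455 = 2·2130 + 195, 2130 = 10·195 + 180, 195 = 1·180 + 15, 180 = 12·15).
15 divides -2355, so solutions exist.
Back-substituting, 4455·(57) + 11040·(-23) = 15.
Scale by -2355/15 = -157: (m₀, n₀) = (-8949, 3611).
General solution: m = -8949 + 736t, n = 3611 - 297t for integer t.
m ≥ 0: smallest is -8949 mod 736 = 619 (at t = 13), with n = -250.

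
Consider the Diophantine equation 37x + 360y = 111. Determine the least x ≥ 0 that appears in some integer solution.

gcd(360, 37) = 1  (360 = 9*37 + 27, 37 = 1*27 + 10, 27 = 2*10 + 7, 10 = 1*7 + 3, 7 = 2*3 + 1, 3 = 3*1).
1 divides 111, so solutions exist.
Back-substituting, 37*(-107) + 360*(11) = 1.
Scale by 111/1 = 111: (x₀, y₀) = (-11877, 1221).
General solution: x = -11877 + 360t, y = 1221 - 37t for integer t.
x ≥ 0: smallest is -11877 mod 360 = 3 (at t = 33), with y = 0.

3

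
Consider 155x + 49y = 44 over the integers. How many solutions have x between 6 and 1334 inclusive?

27

gcd(155, 49) = 1.
By Bézout, 155*(-6) + 49*(19) = 1.
Particular solution: (30, -94).
General solution: x = 30 + 49t, y = -94 - 155t for integer t.
6 ≤ 30 + 49t ≤ 1334 gives t ∈ [0, 26], which is 27 values.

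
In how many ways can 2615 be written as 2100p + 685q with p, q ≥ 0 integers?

0

gcd(2100, 685):
  2100 = 3*685 + 45
  685 = 15*45 + 10
  45 = 4*10 + 5
  10 = 2*5
so gcd(2100, 685) = 5.
Back-substitute for Bézout coefficients:
  5 = 45 - 4*10
  ... = 2100*(61) + 685*(-187)
Scale by 523: one solution is (31903, -97801). Reduce p mod 137: (119, -361).
General: p = 119 + 137t, q = -361 - 420t.
p ≥ 0 ⇒ t ≥ 0; q ≥ 0 ⇒ t ≤ -1. So t ∈ [0, -1]: 0 solutions.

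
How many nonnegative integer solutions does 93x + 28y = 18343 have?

7

gcd(93, 28):
  93 = 3·28 + 9
  28 = 3·9 + 1
  9 = 9·1
so gcd(93, 28) = 1.
Back-substitute for Bézout coefficients:
  1 = 28 - 3·9
  ... = 93·(-3) + 28·(10)
Scale by 18343: one solution is (-55029, 183430). Reduce x mod 28: (19, 592).
General: x = 19 + 28t, y = 592 - 93t.
x ≥ 0 ⇒ t ≥ 0; y ≥ 0 ⇒ t ≤ 6. So t ∈ [0, 6]: 7 solutions.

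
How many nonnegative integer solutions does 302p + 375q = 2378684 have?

21

gcd(375, 302) = 1  (375 = 1*302 + 73, 302 = 4*73 + 10, 73 = 7*10 + 3, 10 = 3*3 + 1, 3 = 3*1).
Back-substituting, 302*(113) + 375*(-91) = 1.
Scale by 2378684: one solution is (268791292, -216460244). Reduce p mod 375: (292, 6108).
General: p = 292 + 375t, q = 6108 - 302t.
p ≥ 0 ⇒ t ≥ 0; q ≥ 0 ⇒ t ≤ 20. So t ∈ [0, 20]: 21 solutions.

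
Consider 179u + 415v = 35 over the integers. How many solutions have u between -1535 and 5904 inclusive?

gcd(415, 179) = 1  (415 = 2*179 + 57, 179 = 3*57 + 8, 57 = 7*8 + 1, 8 = 8*1).
Back-substituting, 179*(-51) + 415*(22) = 1.
Scale by 35: particular solution (-1785, 770); reduce u mod 415: (290, -125).
General solution: u = 290 + 415t, v = -125 - 179t for integer t.
-1535 ≤ 290 + 415t ≤ 5904 gives t ∈ [-4, 13], which is 18 values.

18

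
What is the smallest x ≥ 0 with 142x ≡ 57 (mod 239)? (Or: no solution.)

130

gcd(239, 142):
  239 = 1×142 + 97
  142 = 1×97 + 45
  97 = 2×45 + 7
  45 = 6×7 + 3
  7 = 2×3 + 1
  3 = 3×1
so gcd(239, 142) = 1.
1 divides 57, so solutions exist.
Back-substitute for Bézout coefficients:
  1 = 7 - 2×3
  ... = 142×(-69) + 239×(41)
So 142×(-69) ≡ 1 (mod 239); multiply by 57: x ≡ -3933 (mod 239).
Smallest nonnegative: x = -3933 mod 239 = 130.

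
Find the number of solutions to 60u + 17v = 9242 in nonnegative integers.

gcd(60, 17):
  60 = 3·17 + 9
  17 = 1·9 + 8
  9 = 1·8 + 1
  8 = 8·1
so gcd(60, 17) = 1.
Back-substitute for Bézout coefficients:
  1 = 9 - 1·8
  ... = 60·(2) + 17·(-7)
Scale by 9242: one solution is (18484, -64694). Reduce u mod 17: (5, 526).
General: u = 5 + 17t, v = 526 - 60t.
u ≥ 0 ⇒ t ≥ 0; v ≥ 0 ⇒ t ≤ 8. So t ∈ [0, 8]: 9 solutions.

9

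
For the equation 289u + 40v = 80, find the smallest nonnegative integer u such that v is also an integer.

gcd(289, 40):
  289 = 7·40 + 9
  40 = 4·9 + 4
  9 = 2·4 + 1
  4 = 4·1
so gcd(289, 40) = 1.
1 divides 80, so solutions exist.
Back-substitute for Bézout coefficients:
  1 = 9 - 2·4
  ... = 289·(9) + 40·(-65)
Scale by 80/1 = 80: (u₀, v₀) = (720, -5200).
General solution: u = 720 + 40t, v = -5200 - 289t for integer t.
u ≥ 0: smallest is 720 mod 40 = 0 (at t = -18), with v = 2.

0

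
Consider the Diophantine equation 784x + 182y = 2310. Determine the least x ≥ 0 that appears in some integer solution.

12

gcd(784, 182):
  784 = 4*182 + 56
  182 = 3*56 + 14
  56 = 4*14
so gcd(784, 182) = 14.
14 divides 2310, so solutions exist.
Back-substitute for Bézout coefficients:
  14 = 182 - 3*56
  ... = 784*(-3) + 182*(13)
Scale by 2310/14 = 165: (x₀, y₀) = (-495, 2145).
General solution: x = -495 + 13t, y = 2145 - 56t for integer t.
x ≥ 0: smallest is -495 mod 13 = 12 (at t = 39), with y = -39.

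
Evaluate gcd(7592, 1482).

gcd(7592, 1482):
  7592 = 5·1482 + 182
  1482 = 8·182 + 26
  182 = 7·26
so gcd(7592, 1482) = 26.

26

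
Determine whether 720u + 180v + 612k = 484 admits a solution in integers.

gcd(720, 180) = 180  (720 = 4*180).
gcd(180, 612) = 36.
36 does not divide 484 (remainder 16), so no integer solutions.

no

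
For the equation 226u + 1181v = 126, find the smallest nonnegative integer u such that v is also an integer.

gcd(1181, 226) = 1.
1 divides 126, so solutions exist.
By Bézout, 226*(162) + 1181*(-31) = 1.
Scale by 126/1 = 126: (u₀, v₀) = (20412, -3906).
General solution: u = 20412 + 1181t, v = -3906 - 226t for integer t.
u ≥ 0: smallest is 20412 mod 1181 = 335 (at t = -17), with v = -64.

335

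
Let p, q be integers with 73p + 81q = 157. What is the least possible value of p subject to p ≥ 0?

31

gcd(81, 73):
  81 = 1×73 + 8
  73 = 9×8 + 1
  8 = 8×1
so gcd(81, 73) = 1.
1 divides 157, so solutions exist.
Back-substitute for Bézout coefficients:
  1 = 73 - 9×8
  ... = 73×(10) + 81×(-9)
Scale by 157/1 = 157: (p₀, q₀) = (1570, -1413).
General solution: p = 1570 + 81t, q = -1413 - 73t for integer t.
p ≥ 0: smallest is 1570 mod 81 = 31 (at t = -19), with q = -26.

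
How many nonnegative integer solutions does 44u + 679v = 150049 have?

gcd(679, 44) = 1  (679 = 15*44 + 19, 44 = 2*19 + 6, 19 = 3*6 + 1, 6 = 6*1).
Back-substituting, 44*(-108) + 679*(7) = 1.
Scale by 150049: one solution is (-16205292, 1050343). Reduce u mod 679: (401, 195).
General: u = 401 + 679t, v = 195 - 44t.
u ≥ 0 ⇒ t ≥ 0; v ≥ 0 ⇒ t ≤ 4. So t ∈ [0, 4]: 5 solutions.

5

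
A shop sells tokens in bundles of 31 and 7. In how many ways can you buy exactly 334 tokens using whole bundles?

1

Need nonnegative integers with 31j + 7k = 334.
gcd(31, 7) = 1, and 31·(-2) + 7·(9) = 1.
So (j₀, k₀) = (-668, 3006); general j = -668 + 7t, k = 3006 - 31t.
j ≥ 0 ⇒ t ≥ 96; k ≥ 0 ⇒ t ≤ 96. That's 1 value of t.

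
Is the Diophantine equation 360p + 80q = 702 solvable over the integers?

no

gcd(360, 80):
  360 = 4·80 + 40
  80 = 2·40
so gcd(360, 80) = 40.
40 does not divide 702 (remainder 22), so no integer solutions.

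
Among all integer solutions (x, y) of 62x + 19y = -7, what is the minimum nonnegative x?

10

gcd(62, 19):
  62 = 3*19 + 5
  19 = 3*5 + 4
  5 = 1*4 + 1
  4 = 4*1
so gcd(62, 19) = 1.
1 divides -7, so solutions exist.
Back-substitute for Bézout coefficients:
  1 = 5 - 1*4
  ... = 62*(4) + 19*(-13)
Scale by -7/1 = -7: (x₀, y₀) = (-28, 91).
General solution: x = -28 + 19t, y = 91 - 62t for integer t.
x ≥ 0: smallest is -28 mod 19 = 10 (at t = 2), with y = -33.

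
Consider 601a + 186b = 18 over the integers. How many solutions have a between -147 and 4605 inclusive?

gcd(601, 186) = 1.
By Bézout, 601*(13) + 186*(-42) = 1.
Particular solution: (48, -155).
General solution: a = 48 + 186t, b = -155 - 601t for integer t.
-147 ≤ 48 + 186t ≤ 4605 gives t ∈ [-1, 24], which is 26 values.

26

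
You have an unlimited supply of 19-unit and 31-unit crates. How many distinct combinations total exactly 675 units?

Need nonnegative integers with 19j + 31k = 675.
gcd(19, 31) = 1, and 19·(-13) + 31·(8) = 1.
So (j₀, k₀) = (-8775, 5400); general j = -8775 + 31t, k = 5400 - 19t.
j ≥ 0 ⇒ t ≥ 284; k ≥ 0 ⇒ t ≤ 284. That's 1 value of t.

1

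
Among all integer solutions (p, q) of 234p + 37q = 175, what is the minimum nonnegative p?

gcd(234, 37):
  234 = 6×37 + 12
  37 = 3×12 + 1
  12 = 12×1
so gcd(234, 37) = 1.
1 divides 175, so solutions exist.
Back-substitute for Bézout coefficients:
  1 = 37 - 3×12
  ... = 234×(-3) + 37×(19)
Scale by 175/1 = 175: (p₀, q₀) = (-525, 3325).
General solution: p = -525 + 37t, q = 3325 - 234t for integer t.
p ≥ 0: smallest is -525 mod 37 = 30 (at t = 15), with q = -185.

30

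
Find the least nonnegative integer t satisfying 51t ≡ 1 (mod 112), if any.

11

gcd(112, 51) = 1  (112 = 2×51 + 10, 51 = 5×10 + 1, 10 = 10×1).
1 divides 1, so solutions exist.
Back-substituting, 51×(11) + 112×(-5) = 1.
So 51×(11) ≡ 1 (mod 112); multiply by 1: t ≡ 11 (mod 112).
Smallest nonnegative: t = 11 mod 112 = 11.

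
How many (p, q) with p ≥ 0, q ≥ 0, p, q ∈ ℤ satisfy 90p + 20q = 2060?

12

gcd(90, 20):
  90 = 4*20 + 10
  20 = 2*10
so gcd(90, 20) = 10.
Back-substitute for Bézout coefficients:
  10 = 90 - 4*20
  ... = 90*(1) + 20*(-4)
Scale by 206: one solution is (206, -824). Reduce p mod 2: (0, 103).
General: p = 0 + 2t, q = 103 - 9t.
p ≥ 0 ⇒ t ≥ 0; q ≥ 0 ⇒ t ≤ 11. So t ∈ [0, 11]: 12 solutions.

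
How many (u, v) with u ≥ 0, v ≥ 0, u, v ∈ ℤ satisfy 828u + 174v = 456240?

gcd(828, 174) = 6.
By Bézout, 828*(4) + 174*(-19) = 6.
One solution: (8, 2584).
General: u = 8 + 29t, v = 2584 - 138t.
u ≥ 0 ⇒ t ≥ 0; v ≥ 0 ⇒ t ≤ 18. So t ∈ [0, 18]: 19 solutions.

19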